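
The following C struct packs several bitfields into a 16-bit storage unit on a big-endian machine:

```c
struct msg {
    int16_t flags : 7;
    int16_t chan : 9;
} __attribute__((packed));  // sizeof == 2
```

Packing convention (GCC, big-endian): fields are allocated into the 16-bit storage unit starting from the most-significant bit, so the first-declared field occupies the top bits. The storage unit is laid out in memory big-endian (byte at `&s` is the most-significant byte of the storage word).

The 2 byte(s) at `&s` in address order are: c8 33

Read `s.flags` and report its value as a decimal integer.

-28

[0]=0xc8 [1]=0x33 (big-endian) → word 0xc833
flags:7 @ bit 9 → (0xc833>>9)&0x7f = 0x64  ←
chan:9 @ bit 0 → (0xc833>>0)&0x1ff = 0x33
flags signed 7b, MSB=1: 100 - 128 = -28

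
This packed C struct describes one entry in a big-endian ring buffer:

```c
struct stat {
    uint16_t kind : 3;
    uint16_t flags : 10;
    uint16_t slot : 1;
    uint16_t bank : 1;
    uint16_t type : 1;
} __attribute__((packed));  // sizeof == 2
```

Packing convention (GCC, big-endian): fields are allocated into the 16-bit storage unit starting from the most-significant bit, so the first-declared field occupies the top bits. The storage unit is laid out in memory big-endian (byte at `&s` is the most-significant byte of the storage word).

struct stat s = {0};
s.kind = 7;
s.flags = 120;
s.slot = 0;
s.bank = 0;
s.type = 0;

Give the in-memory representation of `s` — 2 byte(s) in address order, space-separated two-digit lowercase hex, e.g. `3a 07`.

kind:3 = 7 → 0x7 << 13 → word 0xe000
flags:10 = 120 → 0x78 << 3 → word 0xe3c0
slot:1 = 0 → 0x0 << 2 → word 0xe3c0
bank:1 = 0 → 0x0 << 1 → word 0xe3c0
type:1 = 0 → 0x0 << 0 → word 0xe3c0
word = 0xe3c0 → big-endian bytes:
  [0]=0xe3  [1]=0xc0

e3 c0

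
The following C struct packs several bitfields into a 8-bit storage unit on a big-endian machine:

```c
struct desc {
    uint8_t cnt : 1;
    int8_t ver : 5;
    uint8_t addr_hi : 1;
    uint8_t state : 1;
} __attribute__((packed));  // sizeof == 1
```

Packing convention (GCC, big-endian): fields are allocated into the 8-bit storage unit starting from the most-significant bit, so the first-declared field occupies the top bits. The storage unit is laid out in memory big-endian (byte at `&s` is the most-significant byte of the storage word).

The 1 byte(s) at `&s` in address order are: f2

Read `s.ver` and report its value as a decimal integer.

-4

[0]=0xf2 (big-endian) → word 0xf2
cnt [7+:1] = (word>>7) & 0x1 = 1
ver [2+:5] = (word>>2) & 0x1f = 28  ←
addr_hi [1+:1] = (word>>1) & 0x1 = 1
state [0+:1] = (word>>0) & 0x1 = 0
ver signed 5b, MSB=1: 28 - 32 = -4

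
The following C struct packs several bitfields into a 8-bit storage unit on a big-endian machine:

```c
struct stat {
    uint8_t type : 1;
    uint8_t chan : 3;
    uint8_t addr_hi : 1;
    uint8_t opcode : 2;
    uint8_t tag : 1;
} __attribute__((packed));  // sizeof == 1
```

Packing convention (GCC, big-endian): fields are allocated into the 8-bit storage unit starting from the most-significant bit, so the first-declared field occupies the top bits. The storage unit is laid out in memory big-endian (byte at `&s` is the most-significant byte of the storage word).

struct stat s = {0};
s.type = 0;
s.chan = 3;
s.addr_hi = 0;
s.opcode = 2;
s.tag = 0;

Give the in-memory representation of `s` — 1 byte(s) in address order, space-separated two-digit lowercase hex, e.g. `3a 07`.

34

[7+:1] type=0 & 0x1 = 0x0; word=0x00
[4+:3] chan=3 & 0x7 = 0x3; word=0x30
[3+:1] addr_hi=0 & 0x1 = 0x0; word=0x30
[1+:2] opcode=2 & 0x3 = 0x2; word=0x34
[0+:1] tag=0 & 0x1 = 0x0; word=0x34
word = 0x34 → big-endian bytes:
  [0]=0x34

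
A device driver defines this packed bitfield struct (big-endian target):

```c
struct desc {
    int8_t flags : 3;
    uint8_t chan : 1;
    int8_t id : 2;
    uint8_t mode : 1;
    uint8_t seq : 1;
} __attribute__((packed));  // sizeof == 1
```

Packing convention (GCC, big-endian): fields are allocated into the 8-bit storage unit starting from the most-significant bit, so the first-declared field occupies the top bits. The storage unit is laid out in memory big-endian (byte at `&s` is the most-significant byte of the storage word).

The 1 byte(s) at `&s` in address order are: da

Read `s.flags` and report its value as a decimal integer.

[0]=0xda (big-endian) → word 0xda
flags [5+:3] = (word>>5) & 0x7 = 6  ←
chan [4+:1] = (word>>4) & 0x1 = 1
id [2+:2] = (word>>2) & 0x3 = 2
mode [1+:1] = (word>>1) & 0x1 = 1
seq [0+:1] = (word>>0) & 0x1 = 0
flags signed 3b, MSB=1: 6 - 8 = -2

-2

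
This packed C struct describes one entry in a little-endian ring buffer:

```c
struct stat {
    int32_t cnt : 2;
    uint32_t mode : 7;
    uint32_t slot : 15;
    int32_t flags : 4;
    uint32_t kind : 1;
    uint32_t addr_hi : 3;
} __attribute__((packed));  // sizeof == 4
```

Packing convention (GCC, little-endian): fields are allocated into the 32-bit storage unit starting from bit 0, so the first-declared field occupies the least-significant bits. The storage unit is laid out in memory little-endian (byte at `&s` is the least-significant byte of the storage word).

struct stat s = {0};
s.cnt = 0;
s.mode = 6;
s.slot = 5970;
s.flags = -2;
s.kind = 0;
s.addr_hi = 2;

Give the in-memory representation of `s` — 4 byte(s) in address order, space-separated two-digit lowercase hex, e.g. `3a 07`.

18 a4 2e 4e

[0+:2] cnt=0 & 0x3 = 0x0; word=0x00000000
[2+:7] mode=6 & 0x7f = 0x6; word=0x00000018
[9+:15] slot=5970 & 0x7fff = 0x1752; word=0x002ea418
[24+:4] flags=-2 & 0xf = 0xe; word=0x0e2ea418
[28+:1] kind=0 & 0x1 = 0x0; word=0x0e2ea418
[29+:3] addr_hi=2 & 0x7 = 0x2; word=0x4e2ea418
word = 0x4e2ea418 → little-endian bytes:
  [0]=0x18  [1]=0xa4  [2]=0x2e  [3]=0x4e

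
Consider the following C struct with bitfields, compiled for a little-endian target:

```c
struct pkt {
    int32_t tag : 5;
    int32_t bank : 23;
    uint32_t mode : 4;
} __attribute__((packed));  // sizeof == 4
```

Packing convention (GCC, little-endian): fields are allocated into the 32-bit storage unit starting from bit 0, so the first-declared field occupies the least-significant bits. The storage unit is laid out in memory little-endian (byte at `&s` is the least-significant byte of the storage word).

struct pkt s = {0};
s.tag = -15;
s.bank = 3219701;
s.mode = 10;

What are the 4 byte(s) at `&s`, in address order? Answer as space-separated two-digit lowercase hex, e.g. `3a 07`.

[0+:5] tag=-15 & 0x1f = 0x11; word=0x00000011
[5+:23] bank=3219701 & 0x7fffff = 0x3120f5; word=0x06241eb1
[28+:4] mode=10 & 0xf = 0xa; word=0xa6241eb1
word = 0xa6241eb1 → little-endian bytes:
  [0]=0xb1  [1]=0x1e  [2]=0x24  [3]=0xa6

b1 1e 24 a6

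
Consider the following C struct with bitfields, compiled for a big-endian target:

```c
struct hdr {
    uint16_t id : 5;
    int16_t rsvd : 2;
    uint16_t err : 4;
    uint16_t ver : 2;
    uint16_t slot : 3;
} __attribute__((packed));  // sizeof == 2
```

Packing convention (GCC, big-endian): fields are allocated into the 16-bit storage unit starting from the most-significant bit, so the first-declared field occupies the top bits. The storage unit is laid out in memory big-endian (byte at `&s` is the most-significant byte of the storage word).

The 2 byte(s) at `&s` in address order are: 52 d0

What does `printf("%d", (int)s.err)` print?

6

[0]=0x52 [1]=0xd0 (big-endian) → word 0x52d0
id [11+:5] = (word>>11) & 0x1f = 10
rsvd [9+:2] = (word>>9) & 0x3 = 1
err [5+:4] = (word>>5) & 0xf = 6  ←
ver [3+:2] = (word>>3) & 0x3 = 2
slot [0+:3] = (word>>0) & 0x7 = 0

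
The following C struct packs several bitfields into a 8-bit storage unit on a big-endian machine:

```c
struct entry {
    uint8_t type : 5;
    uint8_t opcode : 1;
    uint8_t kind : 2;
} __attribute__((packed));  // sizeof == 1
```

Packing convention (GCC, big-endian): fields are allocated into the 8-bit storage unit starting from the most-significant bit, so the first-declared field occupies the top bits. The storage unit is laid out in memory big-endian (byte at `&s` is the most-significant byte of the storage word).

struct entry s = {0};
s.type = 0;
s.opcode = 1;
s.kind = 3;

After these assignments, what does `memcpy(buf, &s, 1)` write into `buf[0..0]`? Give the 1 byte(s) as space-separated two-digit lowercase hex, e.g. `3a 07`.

type:5 = 0 → 0x0 << 3 → word 0x00
opcode:1 = 1 → 0x1 << 2 → word 0x04
kind:2 = 3 → 0x3 << 0 → word 0x07
word = 0x07 → big-endian bytes:
  [0]=0x07

07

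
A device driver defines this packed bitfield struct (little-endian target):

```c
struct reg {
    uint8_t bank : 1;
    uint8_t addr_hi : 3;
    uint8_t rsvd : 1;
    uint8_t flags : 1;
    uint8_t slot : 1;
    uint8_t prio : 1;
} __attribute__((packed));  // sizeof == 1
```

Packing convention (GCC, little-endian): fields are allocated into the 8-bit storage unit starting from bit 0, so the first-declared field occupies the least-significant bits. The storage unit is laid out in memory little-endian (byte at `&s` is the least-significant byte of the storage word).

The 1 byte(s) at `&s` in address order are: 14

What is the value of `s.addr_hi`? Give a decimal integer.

[0]=0x14 (little-endian) → word 0x14
bank [0+:1] = (word>>0) & 0x1 = 0
addr_hi [1+:3] = (word>>1) & 0x7 = 2  ←
rsvd [4+:1] = (word>>4) & 0x1 = 1
flags [5+:1] = (word>>5) & 0x1 = 0
slot [6+:1] = (word>>6) & 0x1 = 0
prio [7+:1] = (word>>7) & 0x1 = 0

2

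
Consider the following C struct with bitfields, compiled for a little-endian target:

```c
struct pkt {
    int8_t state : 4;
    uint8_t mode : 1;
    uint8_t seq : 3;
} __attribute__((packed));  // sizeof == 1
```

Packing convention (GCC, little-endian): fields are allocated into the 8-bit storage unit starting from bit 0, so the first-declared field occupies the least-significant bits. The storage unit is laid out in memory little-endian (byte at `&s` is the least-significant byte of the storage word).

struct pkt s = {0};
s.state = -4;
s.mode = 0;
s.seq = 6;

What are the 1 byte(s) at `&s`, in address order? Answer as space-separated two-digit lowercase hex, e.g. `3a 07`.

cc

state:4 = -4 → 0xc << 0 → word 0x0c
mode:1 = 0 → 0x0 << 4 → word 0x0c
seq:3 = 6 → 0x6 << 5 → word 0xcc
word = 0xcc → little-endian bytes:
  [0]=0xcc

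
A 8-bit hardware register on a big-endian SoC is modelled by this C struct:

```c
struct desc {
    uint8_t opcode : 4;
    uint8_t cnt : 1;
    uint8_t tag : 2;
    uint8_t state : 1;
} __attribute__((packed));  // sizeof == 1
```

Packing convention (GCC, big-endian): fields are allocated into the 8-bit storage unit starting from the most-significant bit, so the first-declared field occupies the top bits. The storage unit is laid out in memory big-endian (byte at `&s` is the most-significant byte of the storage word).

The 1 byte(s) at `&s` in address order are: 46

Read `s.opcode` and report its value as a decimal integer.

[0]=0x46 (big-endian) → word 0x46
opcode:4 @ bit 4 → (0x46>>4)&0xf = 0x4  ←
cnt:1 @ bit 3 → (0x46>>3)&0x1 = 0x0
tag:2 @ bit 1 → (0x46>>1)&0x3 = 0x3
state:1 @ bit 0 → (0x46>>0)&0x1 = 0x0

4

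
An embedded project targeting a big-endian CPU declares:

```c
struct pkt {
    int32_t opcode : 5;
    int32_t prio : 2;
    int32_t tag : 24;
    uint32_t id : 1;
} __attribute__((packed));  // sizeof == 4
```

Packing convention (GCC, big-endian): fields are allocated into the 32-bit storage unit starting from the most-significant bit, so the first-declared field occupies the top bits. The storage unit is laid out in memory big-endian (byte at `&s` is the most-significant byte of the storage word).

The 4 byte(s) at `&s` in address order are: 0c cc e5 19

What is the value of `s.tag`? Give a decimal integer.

[0]=0x0c [1]=0xcc [2]=0xe5 [3]=0x19 (big-endian) → word 0x0ccce519
opcode [27+:5] = (word>>27) & 0x1f = 1
prio [25+:2] = (word>>25) & 0x3 = 2
tag [1+:24] = (word>>1) & 0xffffff = 6713996  ←
id [0+:1] = (word>>0) & 0x1 = 1
tag signed 24b, MSB=0: value = 6713996

6713996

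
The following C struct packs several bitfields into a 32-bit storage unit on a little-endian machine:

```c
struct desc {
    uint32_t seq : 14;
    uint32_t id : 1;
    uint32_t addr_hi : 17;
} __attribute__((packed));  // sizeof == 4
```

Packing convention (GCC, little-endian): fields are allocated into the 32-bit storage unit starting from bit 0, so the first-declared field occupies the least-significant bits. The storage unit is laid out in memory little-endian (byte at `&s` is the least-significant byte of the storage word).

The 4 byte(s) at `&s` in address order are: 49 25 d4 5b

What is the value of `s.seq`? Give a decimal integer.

[0]=0x49 [1]=0x25 [2]=0xd4 [3]=0x5b (little-endian) → word 0x5bd42549
seq [0+:14] = (word>>0) & 0x3fff = 9545  ←
id [14+:1] = (word>>14) & 0x1 = 0
addr_hi [15+:17] = (word>>15) & 0x1ffff = 47016

9545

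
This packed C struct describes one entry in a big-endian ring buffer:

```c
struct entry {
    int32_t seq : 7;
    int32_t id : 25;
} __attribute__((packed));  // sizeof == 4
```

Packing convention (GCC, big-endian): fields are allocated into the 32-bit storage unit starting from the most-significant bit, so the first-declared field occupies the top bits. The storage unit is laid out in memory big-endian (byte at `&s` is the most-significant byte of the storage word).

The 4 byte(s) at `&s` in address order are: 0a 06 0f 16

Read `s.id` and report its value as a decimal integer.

[0]=0x0a [1]=0x06 [2]=0x0f [3]=0x16 (big-endian) → word 0x0a060f16
seq:7 @ bit 25 → (0x0a060f16>>25)&0x7f = 0x5
id:25 @ bit 0 → (0x0a060f16>>0)&0x1ffffff = 0x60f16  ←
id signed 25b, MSB=0: value = 397078

397078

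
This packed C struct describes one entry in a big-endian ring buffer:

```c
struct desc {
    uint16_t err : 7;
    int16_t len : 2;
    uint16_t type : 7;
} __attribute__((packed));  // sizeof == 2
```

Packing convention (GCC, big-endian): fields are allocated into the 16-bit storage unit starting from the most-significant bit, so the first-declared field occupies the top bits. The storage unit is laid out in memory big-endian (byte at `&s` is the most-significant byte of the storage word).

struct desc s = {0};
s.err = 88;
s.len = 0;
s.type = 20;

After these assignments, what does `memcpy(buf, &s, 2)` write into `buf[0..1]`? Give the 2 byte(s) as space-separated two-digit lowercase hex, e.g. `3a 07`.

b0 14

err:7 = 88 → 0x58 << 9 → word 0xb000
len:2 = 0 → 0x0 << 7 → word 0xb000
type:7 = 20 → 0x14 << 0 → word 0xb014
word = 0xb014 → big-endian bytes:
  [0]=0xb0  [1]=0x14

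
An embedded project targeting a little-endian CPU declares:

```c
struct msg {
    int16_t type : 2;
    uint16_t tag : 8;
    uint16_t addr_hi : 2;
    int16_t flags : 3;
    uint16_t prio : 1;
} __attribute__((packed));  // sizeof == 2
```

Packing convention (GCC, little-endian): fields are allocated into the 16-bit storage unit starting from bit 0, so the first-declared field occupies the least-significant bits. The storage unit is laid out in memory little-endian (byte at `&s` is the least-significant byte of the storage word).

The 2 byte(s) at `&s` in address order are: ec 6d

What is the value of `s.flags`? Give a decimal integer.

[0]=0xec [1]=0x6d (little-endian) → word 0x6dec
type [0+:2] = (word>>0) & 0x3 = 0
tag [2+:8] = (word>>2) & 0xff = 123
addr_hi [10+:2] = (word>>10) & 0x3 = 3
flags [12+:3] = (word>>12) & 0x7 = 6  ←
prio [15+:1] = (word>>15) & 0x1 = 0
flags signed 3b, MSB=1: 6 - 8 = -2

-2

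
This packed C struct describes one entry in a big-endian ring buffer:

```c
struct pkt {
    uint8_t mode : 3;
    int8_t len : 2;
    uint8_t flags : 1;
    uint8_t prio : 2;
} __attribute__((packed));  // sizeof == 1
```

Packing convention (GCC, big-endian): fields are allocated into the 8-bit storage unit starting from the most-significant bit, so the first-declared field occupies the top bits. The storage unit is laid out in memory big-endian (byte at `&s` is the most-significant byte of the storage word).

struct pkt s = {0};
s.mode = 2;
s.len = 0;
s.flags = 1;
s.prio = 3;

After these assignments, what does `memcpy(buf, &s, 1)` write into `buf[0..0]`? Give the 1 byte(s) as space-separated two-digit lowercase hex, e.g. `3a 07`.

47

mode:3 = 2 → 0x2 << 5 → word 0x40
len:2 = 0 → 0x0 << 3 → word 0x40
flags:1 = 1 → 0x1 << 2 → word 0x44
prio:2 = 3 → 0x3 << 0 → word 0x47
word = 0x47 → big-endian bytes:
  [0]=0x47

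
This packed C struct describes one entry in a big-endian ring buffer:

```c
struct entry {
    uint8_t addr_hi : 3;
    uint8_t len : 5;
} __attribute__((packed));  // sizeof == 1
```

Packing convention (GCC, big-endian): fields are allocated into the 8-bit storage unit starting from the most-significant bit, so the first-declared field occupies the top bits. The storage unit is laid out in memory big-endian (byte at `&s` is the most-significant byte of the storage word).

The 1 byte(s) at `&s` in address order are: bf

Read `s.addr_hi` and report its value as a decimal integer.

5

[0]=0xbf (big-endian) → word 0xbf
addr_hi [5+:3] = (word>>5) & 0x7 = 5  ←
len [0+:5] = (word>>0) & 0x1f = 31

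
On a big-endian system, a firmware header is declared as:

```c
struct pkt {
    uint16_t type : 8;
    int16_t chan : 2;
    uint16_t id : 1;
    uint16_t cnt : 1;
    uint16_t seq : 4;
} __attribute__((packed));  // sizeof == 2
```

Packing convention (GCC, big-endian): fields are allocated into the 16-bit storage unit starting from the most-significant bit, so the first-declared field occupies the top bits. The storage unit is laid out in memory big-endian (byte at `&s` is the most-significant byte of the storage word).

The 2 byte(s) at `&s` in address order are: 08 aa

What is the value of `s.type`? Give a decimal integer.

8

[0]=0x08 [1]=0xaa (big-endian) → word 0x08aa
type [8+:8] = (word>>8) & 0xff = 8  ←
chan [6+:2] = (word>>6) & 0x3 = 2
id [5+:1] = (word>>5) & 0x1 = 1
cnt [4+:1] = (word>>4) & 0x1 = 0
seq [0+:4] = (word>>0) & 0xf = 10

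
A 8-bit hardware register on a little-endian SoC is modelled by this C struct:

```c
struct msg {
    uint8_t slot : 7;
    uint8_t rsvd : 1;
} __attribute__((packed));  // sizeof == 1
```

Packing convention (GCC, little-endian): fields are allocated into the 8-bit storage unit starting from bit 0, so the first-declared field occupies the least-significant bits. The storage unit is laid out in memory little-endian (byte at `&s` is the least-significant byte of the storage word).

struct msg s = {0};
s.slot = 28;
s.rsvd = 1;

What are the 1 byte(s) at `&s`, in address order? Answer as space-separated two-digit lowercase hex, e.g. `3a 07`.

slot (7b) val=28 bits=0x1c at bit 0: 0x1c
rsvd (1b) val=1 bits=0x1 at bit 7: 0x9c
word = 0x9c → little-endian bytes:
  [0]=0x9c

9c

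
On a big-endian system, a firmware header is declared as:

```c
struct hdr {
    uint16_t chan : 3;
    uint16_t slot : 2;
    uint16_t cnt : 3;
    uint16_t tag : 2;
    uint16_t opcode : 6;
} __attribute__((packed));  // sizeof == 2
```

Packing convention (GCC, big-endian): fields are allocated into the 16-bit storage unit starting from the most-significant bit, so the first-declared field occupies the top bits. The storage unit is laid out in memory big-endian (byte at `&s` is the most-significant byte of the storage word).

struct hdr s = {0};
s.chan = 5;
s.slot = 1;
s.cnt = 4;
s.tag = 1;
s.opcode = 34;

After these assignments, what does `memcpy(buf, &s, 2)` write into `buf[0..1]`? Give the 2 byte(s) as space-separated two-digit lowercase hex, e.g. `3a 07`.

chan:3 = 5 → 0x5 << 13 → word 0xa000
slot:2 = 1 → 0x1 << 11 → word 0xa800
cnt:3 = 4 → 0x4 << 8 → word 0xac00
tag:2 = 1 → 0x1 << 6 → word 0xac40
opcode:6 = 34 → 0x22 << 0 → word 0xac62
word = 0xac62 → big-endian bytes:
  [0]=0xac  [1]=0x62

ac 62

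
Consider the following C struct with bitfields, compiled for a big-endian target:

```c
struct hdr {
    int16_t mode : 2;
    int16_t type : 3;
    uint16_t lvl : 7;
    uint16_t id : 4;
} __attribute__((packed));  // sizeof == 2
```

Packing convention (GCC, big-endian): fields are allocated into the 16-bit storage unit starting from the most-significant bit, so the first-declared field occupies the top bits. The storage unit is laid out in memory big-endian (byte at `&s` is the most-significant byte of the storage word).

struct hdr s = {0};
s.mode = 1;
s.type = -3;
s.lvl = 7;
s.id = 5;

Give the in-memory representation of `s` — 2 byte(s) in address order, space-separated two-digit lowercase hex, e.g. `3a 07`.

68 75

mode (2b) val=1 bits=0x1 at bit 14: 0x4000
type (3b) val=-3 bits=0x5 at bit 11: 0x6800
lvl (7b) val=7 bits=0x7 at bit 4: 0x6870
id (4b) val=5 bits=0x5 at bit 0: 0x6875
word = 0x6875 → big-endian bytes:
  [0]=0x68  [1]=0x75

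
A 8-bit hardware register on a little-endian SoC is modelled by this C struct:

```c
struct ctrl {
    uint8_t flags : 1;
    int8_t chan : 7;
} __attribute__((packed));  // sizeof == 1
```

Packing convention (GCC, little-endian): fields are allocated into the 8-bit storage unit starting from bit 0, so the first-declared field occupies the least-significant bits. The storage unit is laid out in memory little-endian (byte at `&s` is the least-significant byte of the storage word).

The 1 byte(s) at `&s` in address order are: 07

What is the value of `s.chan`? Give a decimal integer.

[0]=0x07 (little-endian) → word 0x07
flags [0+:1] = (word>>0) & 0x1 = 1
chan [1+:7] = (word>>1) & 0x7f = 3  ←
chan signed 7b, MSB=0: value = 3

3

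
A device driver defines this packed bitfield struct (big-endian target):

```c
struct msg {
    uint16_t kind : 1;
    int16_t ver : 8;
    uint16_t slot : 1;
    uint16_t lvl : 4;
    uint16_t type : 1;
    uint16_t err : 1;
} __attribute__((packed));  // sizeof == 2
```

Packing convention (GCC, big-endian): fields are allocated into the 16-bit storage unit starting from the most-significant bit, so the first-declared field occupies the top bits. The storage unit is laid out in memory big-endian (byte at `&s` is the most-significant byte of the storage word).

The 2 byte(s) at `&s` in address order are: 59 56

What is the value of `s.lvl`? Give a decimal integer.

[0]=0x59 [1]=0x56 (big-endian) → word 0x5956
kind [15+:1] = (word>>15) & 0x1 = 0
ver [7+:8] = (word>>7) & 0xff = 178
slot [6+:1] = (word>>6) & 0x1 = 1
lvl [2+:4] = (word>>2) & 0xf = 5  ←
type [1+:1] = (word>>1) & 0x1 = 1
err [0+:1] = (word>>0) & 0x1 = 0

5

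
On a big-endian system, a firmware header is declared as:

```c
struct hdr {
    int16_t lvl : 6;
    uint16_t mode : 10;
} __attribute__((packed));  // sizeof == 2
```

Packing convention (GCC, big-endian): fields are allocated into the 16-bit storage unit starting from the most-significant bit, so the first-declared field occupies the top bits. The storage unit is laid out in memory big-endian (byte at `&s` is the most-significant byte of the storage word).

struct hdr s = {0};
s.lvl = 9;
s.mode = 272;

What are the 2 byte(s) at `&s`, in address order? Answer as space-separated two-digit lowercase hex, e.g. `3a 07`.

lvl (6b) val=9 bits=0x9 at bit 10: 0x2400
mode (10b) val=272 bits=0x110 at bit 0: 0x2510
word = 0x2510 → big-endian bytes:
  [0]=0x25  [1]=0x10

25 10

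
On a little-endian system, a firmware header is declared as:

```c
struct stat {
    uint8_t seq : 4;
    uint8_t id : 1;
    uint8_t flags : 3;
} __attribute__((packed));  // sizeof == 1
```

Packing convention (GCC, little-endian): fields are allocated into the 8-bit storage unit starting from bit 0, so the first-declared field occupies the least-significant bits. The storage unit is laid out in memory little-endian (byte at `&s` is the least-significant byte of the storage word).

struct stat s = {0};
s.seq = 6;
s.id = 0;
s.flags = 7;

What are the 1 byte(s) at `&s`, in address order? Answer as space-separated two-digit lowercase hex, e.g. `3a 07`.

seq:4 = 6 → 0x6 << 0 → word 0x06
id:1 = 0 → 0x0 << 4 → word 0x06
flags:3 = 7 → 0x7 << 5 → word 0xe6
word = 0xe6 → little-endian bytes:
  [0]=0xe6

e6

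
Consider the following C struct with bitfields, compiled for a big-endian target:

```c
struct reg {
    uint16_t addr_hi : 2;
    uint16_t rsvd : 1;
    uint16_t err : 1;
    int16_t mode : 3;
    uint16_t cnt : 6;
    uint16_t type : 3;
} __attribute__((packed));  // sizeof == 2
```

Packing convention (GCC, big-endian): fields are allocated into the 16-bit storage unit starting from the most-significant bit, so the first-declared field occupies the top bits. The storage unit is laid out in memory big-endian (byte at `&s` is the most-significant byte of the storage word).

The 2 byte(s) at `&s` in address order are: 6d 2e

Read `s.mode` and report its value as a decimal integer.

[0]=0x6d [1]=0x2e (big-endian) → word 0x6d2e
addr_hi [14+:2] = (word>>14) & 0x3 = 1
rsvd [13+:1] = (word>>13) & 0x1 = 1
err [12+:1] = (word>>12) & 0x1 = 0
mode [9+:3] = (word>>9) & 0x7 = 6  ←
cnt [3+:6] = (word>>3) & 0x3f = 37
type [0+:3] = (word>>0) & 0x7 = 6
mode signed 3b, MSB=1: 6 - 8 = -2

-2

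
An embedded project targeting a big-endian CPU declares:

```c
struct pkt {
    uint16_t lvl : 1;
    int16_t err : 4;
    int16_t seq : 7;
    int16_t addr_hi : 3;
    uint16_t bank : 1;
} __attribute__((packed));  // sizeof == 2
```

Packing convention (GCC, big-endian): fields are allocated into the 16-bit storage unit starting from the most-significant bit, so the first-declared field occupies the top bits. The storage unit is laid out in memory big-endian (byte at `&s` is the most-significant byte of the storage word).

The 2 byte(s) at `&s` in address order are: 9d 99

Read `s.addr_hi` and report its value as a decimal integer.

[0]=0x9d [1]=0x99 (big-endian) → word 0x9d99
lvl:1 @ bit 15 → (0x9d99>>15)&0x1 = 0x1
err:4 @ bit 11 → (0x9d99>>11)&0xf = 0x3
seq:7 @ bit 4 → (0x9d99>>4)&0x7f = 0x59
addr_hi:3 @ bit 1 → (0x9d99>>1)&0x7 = 0x4  ←
bank:1 @ bit 0 → (0x9d99>>0)&0x1 = 0x1
addr_hi signed 3b, MSB=1: 4 - 8 = -4

-4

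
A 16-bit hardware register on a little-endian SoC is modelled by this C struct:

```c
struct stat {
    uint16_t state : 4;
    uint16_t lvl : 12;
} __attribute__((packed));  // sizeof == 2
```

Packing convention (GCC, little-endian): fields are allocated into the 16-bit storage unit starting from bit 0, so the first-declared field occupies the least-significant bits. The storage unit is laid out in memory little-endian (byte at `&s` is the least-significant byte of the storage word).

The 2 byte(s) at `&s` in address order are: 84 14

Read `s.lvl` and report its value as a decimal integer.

[0]=0x84 [1]=0x14 (little-endian) → word 0x1484
state [0+:4] = (word>>0) & 0xf = 4
lvl [4+:12] = (word>>4) & 0xfff = 328  ←

328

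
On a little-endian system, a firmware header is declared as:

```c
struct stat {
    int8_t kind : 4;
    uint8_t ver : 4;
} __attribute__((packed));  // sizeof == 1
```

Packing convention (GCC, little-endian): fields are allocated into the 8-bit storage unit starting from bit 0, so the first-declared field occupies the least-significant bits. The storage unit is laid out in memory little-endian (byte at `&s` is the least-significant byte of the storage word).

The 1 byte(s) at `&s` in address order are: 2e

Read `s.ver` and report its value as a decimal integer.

[0]=0x2e (little-endian) → word 0x2e
kind [0+:4] = (word>>0) & 0xf = 14
ver [4+:4] = (word>>4) & 0xf = 2  ←

2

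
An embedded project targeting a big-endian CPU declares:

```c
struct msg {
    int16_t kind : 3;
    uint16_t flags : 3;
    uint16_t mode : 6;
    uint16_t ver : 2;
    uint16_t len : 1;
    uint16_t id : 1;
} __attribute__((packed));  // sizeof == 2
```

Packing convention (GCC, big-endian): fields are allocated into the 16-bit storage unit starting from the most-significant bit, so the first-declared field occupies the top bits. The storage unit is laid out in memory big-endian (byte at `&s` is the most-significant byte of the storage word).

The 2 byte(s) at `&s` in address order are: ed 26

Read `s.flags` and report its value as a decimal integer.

[0]=0xed [1]=0x26 (big-endian) → word 0xed26
kind [13+:3] = (word>>13) & 0x7 = 7
flags [10+:3] = (word>>10) & 0x7 = 3  ←
mode [4+:6] = (word>>4) & 0x3f = 18
ver [2+:2] = (word>>2) & 0x3 = 1
len [1+:1] = (word>>1) & 0x1 = 1
id [0+:1] = (word>>0) & 0x1 = 0

3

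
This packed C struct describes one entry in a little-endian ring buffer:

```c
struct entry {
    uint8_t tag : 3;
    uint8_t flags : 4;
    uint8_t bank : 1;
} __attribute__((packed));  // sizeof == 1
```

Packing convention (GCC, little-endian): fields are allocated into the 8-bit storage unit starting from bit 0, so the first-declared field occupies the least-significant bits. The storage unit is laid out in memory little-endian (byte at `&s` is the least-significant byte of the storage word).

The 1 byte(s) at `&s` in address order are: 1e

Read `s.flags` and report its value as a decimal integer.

3

[0]=0x1e (little-endian) → word 0x1e
tag [0+:3] = (word>>0) & 0x7 = 6
flags [3+:4] = (word>>3) & 0xf = 3  ←
bank [7+:1] = (word>>7) & 0x1 = 0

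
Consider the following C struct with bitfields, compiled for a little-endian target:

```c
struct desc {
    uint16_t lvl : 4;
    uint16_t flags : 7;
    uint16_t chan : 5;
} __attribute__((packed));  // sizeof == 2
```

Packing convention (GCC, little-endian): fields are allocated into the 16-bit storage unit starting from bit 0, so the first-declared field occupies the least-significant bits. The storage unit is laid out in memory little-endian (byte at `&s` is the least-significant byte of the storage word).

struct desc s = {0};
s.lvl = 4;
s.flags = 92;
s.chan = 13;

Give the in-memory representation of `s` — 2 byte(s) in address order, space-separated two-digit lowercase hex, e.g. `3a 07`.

lvl (4b) val=4 bits=0x4 at bit 0: 0x0004
flags (7b) val=92 bits=0x5c at bit 4: 0x05c4
chan (5b) val=13 bits=0xd at bit 11: 0x6dc4
word = 0x6dc4 → little-endian bytes:
  [0]=0xc4  [1]=0x6d

c4 6d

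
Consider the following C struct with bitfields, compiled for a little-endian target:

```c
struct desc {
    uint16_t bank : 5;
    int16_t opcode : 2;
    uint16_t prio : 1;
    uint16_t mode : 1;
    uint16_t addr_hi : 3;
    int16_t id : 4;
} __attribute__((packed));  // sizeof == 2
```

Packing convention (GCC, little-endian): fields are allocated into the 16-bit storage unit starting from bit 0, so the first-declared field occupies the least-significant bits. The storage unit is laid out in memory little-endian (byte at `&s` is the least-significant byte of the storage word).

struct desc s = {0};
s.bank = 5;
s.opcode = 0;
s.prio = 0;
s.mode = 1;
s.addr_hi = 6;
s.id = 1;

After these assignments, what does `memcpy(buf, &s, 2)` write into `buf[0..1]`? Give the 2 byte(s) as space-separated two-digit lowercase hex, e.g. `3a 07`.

bank (5b) val=5 bits=0x5 at bit 0: 0x0005
opcode (2b) val=0 bits=0x0 at bit 5: 0x0005
prio (1b) val=0 bits=0x0 at bit 7: 0x0005
mode (1b) val=1 bits=0x1 at bit 8: 0x0105
addr_hi (3b) val=6 bits=0x6 at bit 9: 0x0d05
id (4b) val=1 bits=0x1 at bit 12: 0x1d05
word = 0x1d05 → little-endian bytes:
  [0]=0x05  [1]=0x1d

05 1d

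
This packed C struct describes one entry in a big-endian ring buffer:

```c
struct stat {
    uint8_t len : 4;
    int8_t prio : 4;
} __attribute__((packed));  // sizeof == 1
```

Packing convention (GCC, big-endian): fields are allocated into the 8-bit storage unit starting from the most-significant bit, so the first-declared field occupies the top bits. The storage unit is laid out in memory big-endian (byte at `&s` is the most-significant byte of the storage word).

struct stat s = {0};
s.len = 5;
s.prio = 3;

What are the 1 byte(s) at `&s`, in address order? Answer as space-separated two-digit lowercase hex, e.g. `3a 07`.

len (4b) val=5 bits=0x5 at bit 4: 0x50
prio (4b) val=3 bits=0x3 at bit 0: 0x53
word = 0x53 → big-endian bytes:
  [0]=0x53

53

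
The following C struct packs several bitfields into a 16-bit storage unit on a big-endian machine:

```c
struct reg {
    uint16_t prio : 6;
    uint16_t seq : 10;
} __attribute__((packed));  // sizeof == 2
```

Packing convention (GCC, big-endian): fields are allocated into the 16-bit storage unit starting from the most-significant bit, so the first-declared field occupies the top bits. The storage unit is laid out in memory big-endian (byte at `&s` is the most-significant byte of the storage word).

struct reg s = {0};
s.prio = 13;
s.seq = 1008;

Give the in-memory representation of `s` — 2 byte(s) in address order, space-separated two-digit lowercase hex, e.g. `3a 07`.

[10+:6] prio=13 & 0x3f = 0xd; word=0x3400
[0+:10] seq=1008 & 0x3ff = 0x3f0; word=0x37f0
word = 0x37f0 → big-endian bytes:
  [0]=0x37  [1]=0xf0

37 f0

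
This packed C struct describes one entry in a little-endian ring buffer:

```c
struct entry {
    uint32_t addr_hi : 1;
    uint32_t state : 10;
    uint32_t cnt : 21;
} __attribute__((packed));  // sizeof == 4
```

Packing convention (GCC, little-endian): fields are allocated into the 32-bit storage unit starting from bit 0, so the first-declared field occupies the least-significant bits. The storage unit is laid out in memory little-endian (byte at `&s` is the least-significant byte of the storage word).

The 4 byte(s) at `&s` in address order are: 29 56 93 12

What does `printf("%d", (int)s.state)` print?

[0]=0x29 [1]=0x56 [2]=0x93 [3]=0x12 (little-endian) → word 0x12935629
addr_hi:1 @ bit 0 → (0x12935629>>0)&0x1 = 0x1
state:10 @ bit 1 → (0x12935629>>1)&0x3ff = 0x314  ←
cnt:21 @ bit 11 → (0x12935629>>11)&0x1fffff = 0x2526a

788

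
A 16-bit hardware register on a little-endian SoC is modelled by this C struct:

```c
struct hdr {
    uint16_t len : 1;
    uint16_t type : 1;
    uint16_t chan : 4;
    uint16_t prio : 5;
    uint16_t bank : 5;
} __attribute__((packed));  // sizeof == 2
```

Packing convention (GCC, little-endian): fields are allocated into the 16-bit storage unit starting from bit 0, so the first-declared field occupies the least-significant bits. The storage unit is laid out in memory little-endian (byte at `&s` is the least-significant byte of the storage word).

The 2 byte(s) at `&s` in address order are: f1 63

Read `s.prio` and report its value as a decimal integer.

15

[0]=0xf1 [1]=0x63 (little-endian) → word 0x63f1
len [0+:1] = (word>>0) & 0x1 = 1
type [1+:1] = (word>>1) & 0x1 = 0
chan [2+:4] = (word>>2) & 0xf = 12
prio [6+:5] = (word>>6) & 0x1f = 15  ←
bank [11+:5] = (word>>11) & 0x1f = 12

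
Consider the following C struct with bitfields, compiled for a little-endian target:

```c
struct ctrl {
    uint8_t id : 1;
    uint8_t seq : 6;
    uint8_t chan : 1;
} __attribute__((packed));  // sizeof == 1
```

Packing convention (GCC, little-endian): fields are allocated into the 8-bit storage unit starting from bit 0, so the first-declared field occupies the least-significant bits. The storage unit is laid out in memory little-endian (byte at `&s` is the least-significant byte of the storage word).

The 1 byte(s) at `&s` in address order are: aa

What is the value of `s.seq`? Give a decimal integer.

[0]=0xaa (little-endian) → word 0xaa
id [0+:1] = (word>>0) & 0x1 = 0
seq [1+:6] = (word>>1) & 0x3f = 21  ←
chan [7+:1] = (word>>7) & 0x1 = 1

21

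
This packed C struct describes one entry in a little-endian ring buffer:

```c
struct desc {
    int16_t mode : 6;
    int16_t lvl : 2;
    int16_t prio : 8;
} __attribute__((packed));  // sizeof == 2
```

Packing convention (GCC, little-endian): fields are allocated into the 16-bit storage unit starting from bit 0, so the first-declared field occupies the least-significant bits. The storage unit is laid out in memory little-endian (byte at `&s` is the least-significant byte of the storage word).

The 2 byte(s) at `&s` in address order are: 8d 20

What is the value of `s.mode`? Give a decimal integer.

[0]=0x8d [1]=0x20 (little-endian) → word 0x208d
mode [0+:6] = (word>>0) & 0x3f = 13  ←
lvl [6+:2] = (word>>6) & 0x3 = 2
prio [8+:8] = (word>>8) & 0xff = 32
mode signed 6b, MSB=0: value = 13

13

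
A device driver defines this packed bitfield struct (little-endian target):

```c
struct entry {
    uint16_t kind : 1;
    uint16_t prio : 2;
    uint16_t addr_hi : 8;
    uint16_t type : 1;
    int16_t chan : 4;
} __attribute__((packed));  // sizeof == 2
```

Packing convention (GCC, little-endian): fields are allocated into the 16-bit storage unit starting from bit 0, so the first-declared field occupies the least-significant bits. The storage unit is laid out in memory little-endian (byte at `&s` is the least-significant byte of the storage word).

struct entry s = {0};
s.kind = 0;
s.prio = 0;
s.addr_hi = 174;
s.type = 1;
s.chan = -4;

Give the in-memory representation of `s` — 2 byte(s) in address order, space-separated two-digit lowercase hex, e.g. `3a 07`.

kind:1 = 0 → 0x0 << 0 → word 0x0000
prio:2 = 0 → 0x0 << 1 → word 0x0000
addr_hi:8 = 174 → 0xae << 3 → word 0x0570
type:1 = 1 → 0x1 << 11 → word 0x0d70
chan:4 = -4 → 0xc << 12 → word 0xcd70
word = 0xcd70 → little-endian bytes:
  [0]=0x70  [1]=0xcd

70 cd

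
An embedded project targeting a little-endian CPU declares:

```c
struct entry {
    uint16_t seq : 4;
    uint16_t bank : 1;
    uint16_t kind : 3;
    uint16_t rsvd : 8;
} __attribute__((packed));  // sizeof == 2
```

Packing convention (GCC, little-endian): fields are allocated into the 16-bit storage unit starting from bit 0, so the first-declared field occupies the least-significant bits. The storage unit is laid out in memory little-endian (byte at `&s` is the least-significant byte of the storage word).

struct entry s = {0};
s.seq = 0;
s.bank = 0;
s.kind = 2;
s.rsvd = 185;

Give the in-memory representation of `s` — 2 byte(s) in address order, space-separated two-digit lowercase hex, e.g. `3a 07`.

seq:4 = 0 → 0x0 << 0 → word 0x0000
bank:1 = 0 → 0x0 << 4 → word 0x0000
kind:3 = 2 → 0x2 << 5 → word 0x0040
rsvd:8 = 185 → 0xb9 << 8 → word 0xb940
word = 0xb940 → little-endian bytes:
  [0]=0x40  [1]=0xb9

40 b9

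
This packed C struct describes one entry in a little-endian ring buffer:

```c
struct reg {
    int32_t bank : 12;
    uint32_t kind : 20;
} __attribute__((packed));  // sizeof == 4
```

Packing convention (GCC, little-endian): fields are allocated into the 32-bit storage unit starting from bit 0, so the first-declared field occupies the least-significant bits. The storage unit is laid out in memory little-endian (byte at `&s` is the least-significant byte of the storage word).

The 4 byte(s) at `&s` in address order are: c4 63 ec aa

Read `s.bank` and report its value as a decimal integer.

[0]=0xc4 [1]=0x63 [2]=0xec [3]=0xaa (little-endian) → word 0xaaec63c4
bank [0+:12] = (word>>0) & 0xfff = 964  ←
kind [12+:20] = (word>>12) & 0xfffff = 700102
bank signed 12b, MSB=0: value = 964

964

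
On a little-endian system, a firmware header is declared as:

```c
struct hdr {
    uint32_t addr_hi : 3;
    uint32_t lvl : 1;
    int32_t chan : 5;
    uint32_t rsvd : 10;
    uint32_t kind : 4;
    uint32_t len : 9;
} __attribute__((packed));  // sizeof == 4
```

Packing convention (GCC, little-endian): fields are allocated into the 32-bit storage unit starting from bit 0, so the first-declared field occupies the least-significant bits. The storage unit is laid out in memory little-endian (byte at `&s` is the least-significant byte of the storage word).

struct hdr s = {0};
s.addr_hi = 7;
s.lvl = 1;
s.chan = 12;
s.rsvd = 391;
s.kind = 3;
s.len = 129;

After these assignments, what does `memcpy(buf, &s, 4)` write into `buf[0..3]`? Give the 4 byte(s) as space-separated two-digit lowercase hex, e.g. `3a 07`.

cf 0e 9b 40

addr_hi (3b) val=7 bits=0x7 at bit 0: 0x00000007
lvl (1b) val=1 bits=0x1 at bit 3: 0x0000000f
chan (5b) val=12 bits=0xc at bit 4: 0x000000cf
rsvd (10b) val=391 bits=0x187 at bit 9: 0x00030ecf
kind (4b) val=3 bits=0x3 at bit 19: 0x001b0ecf
len (9b) val=129 bits=0x81 at bit 23: 0x409b0ecf
word = 0x409b0ecf → little-endian bytes:
  [0]=0xcf  [1]=0x0e  [2]=0x9b  [3]=0x40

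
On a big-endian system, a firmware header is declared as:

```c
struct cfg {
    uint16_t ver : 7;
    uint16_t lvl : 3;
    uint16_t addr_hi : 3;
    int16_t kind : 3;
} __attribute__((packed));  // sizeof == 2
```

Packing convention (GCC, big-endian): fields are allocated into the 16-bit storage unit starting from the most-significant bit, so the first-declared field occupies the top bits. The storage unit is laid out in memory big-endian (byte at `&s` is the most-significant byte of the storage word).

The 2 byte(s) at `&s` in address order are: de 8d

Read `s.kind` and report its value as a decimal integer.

[0]=0xde [1]=0x8d (big-endian) → word 0xde8d
ver:7 @ bit 9 → (0xde8d>>9)&0x7f = 0x6f
lvl:3 @ bit 6 → (0xde8d>>6)&0x7 = 0x2
addr_hi:3 @ bit 3 → (0xde8d>>3)&0x7 = 0x1
kind:3 @ bit 0 → (0xde8d>>0)&0x7 = 0x5  ←
kind signed 3b, MSB=1: 5 - 8 = -3

-3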